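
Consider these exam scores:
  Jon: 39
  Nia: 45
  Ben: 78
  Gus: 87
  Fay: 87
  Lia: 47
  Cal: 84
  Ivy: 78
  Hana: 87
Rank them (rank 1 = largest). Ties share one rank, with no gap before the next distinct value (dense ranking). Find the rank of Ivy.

3

Sorted (descending): 87, 87, 87, 84, 78, 78, 47, 45, 39
The 3 values of 87 share dense rank 1.
The 2 values of 78 share dense rank 3.
Remaining distinct values take the next consecutive integers.
Ivy has value 78 → rank 3.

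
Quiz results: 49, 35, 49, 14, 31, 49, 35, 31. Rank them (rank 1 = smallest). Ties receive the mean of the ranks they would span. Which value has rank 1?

Sorted (ascending): 14, 31, 31, 35, 35, 49, 49, 49
The 2 values of 31 occupy positions 2–3 → average rank (2+3)/2 = 2.5.
The 2 values of 35 occupy positions 4–5 → average rank (4+5)/2 = 4.5.
The 3 values of 49 occupy positions 6–8 → average rank 7.
Rank 1 → value 14.

14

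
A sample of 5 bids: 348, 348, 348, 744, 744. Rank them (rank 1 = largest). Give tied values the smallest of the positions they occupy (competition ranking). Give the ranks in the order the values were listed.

3, 3, 3, 1, 1

Sorted (descending): 744, 744, 348, 348, 348
The 2 values of 744 occupy positions 1–2 → each gets rank 1.
The 3 values of 348 occupy positions 3–5 → each gets rank 3.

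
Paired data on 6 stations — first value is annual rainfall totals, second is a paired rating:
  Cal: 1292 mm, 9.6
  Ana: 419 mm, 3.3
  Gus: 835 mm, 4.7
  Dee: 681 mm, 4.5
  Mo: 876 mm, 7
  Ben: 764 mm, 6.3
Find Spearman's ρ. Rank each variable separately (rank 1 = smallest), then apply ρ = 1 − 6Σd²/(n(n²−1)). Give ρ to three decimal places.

0.943

Ranks of variable 1: 6, 1, 4, 2, 5, 3
Ranks of variable 2: 6, 1, 3, 2, 5, 4
d = r₁ − r₂: 0, 0, 1, 0, 0, -1
d²: 0, 0, 1, 0, 0, 1; Σd² = 2
ρ = 1 − 6·2/(6·35) = 1 − 12/210 = 0.943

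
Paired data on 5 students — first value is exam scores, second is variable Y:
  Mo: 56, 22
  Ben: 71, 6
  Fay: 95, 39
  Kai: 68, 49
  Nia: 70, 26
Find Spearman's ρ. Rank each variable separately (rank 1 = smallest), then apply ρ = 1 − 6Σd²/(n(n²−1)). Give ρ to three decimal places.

0.000

Ranks of variable 1: 1, 4, 5, 2, 3
Ranks of variable 2: 2, 1, 4, 5, 3
d = r₁ − r₂: -1, 3, 1, -3, 0
d²: 1, 9, 1, 9, 0; Σd² = 20
ρ = 1 − 6·20/(5·24) = 1 − 120/120 = 0.000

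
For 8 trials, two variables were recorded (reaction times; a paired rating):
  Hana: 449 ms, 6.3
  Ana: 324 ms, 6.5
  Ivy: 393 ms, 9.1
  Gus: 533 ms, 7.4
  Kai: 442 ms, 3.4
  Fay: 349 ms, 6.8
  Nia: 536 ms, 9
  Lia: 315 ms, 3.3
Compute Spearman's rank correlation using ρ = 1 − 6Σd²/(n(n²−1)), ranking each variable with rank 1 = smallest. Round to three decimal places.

0.476

Ranks of variable 1: 6, 2, 4, 7, 5, 3, 8, 1
Ranks of variable 2: 3, 4, 8, 6, 2, 5, 7, 1
d = r₁ − r₂: 3, -2, -4, 1, 3, -2, 1, 0
d²: 9, 4, 16, 1, 9, 4, 1, 0; Σd² = 44
ρ = 1 − 6·44/(8·63) = 1 − 264/504 = 0.476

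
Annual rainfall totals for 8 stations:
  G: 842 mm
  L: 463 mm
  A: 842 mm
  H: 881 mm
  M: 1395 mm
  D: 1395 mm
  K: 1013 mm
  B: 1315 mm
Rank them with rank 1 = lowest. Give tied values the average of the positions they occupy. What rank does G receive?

Sorted (ascending): 463, 842, 842, 881, 1013, 1315, 1395, 1395
The 2 values of 842 occupy positions 2–3 → average rank (2+3)/2 = 2.5.
The 2 values of 1395 occupy positions 7–8 → average rank (7+8)/2 = 7.5.
G has value 842 mm → rank 2.5.

2.5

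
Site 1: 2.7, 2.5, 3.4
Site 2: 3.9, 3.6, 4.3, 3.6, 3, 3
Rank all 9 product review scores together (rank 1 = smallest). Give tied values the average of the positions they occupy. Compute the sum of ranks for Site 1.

8

Sorted (ascending): 2.5, 2.7, 3, 3, 3.4, 3.6, 3.6, 3.9, 4.3
The 2 values of 3 occupy positions 3–4 → average rank (3+4)/2 = 3.5.
The 2 values of 3.6 occupy positions 6–7 → average rank (6+7)/2 = 6.5.
Site 1 values → pooled ranks: 2.7→2, 2.5→1, 3.4→5
Rank sum = 2 + 1 + 5 = 8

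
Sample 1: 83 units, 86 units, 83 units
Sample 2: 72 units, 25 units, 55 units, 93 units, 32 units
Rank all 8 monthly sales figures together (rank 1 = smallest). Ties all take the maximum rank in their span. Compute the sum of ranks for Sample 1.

19

Sorted (ascending): 25, 32, 55, 72, 83, 83, 86, 93
The 2 values of 83 occupy positions 5–6 → each gets rank 6.
Sample 1 values → pooled ranks: 83→6, 86→7, 83→6
Rank sum = 6 + 7 + 6 = 19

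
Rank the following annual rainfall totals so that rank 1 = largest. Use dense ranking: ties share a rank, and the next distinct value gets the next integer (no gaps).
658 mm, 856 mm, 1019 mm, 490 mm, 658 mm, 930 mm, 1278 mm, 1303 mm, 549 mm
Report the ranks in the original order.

6, 5, 3, 8, 6, 4, 2, 1, 7

Sorted (descending): 1303, 1278, 1019, 930, 856, 658, 658, 549, 490
The 2 values of 658 share dense rank 6.
Remaining distinct values take the next consecutive integers.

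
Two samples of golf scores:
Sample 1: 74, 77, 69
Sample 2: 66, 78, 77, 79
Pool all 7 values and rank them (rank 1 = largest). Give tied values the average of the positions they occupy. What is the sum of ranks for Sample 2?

Sorted (descending): 79, 78, 77, 77, 74, 69, 66
The 2 values of 77 occupy positions 3–4 → average rank (3+4)/2 = 3.5.
Sample 2 values → pooled ranks: 66→7, 78→2, 77→3.5, 79→1
Rank sum = 7 + 2 + 3.5 + 1 = 13.5

13.5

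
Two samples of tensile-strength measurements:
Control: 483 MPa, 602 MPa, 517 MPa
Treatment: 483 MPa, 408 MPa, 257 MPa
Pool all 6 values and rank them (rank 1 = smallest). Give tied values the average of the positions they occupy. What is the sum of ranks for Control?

Sorted (ascending): 257, 408, 483, 483, 517, 602
The 2 values of 483 occupy positions 3–4 → average rank (3+4)/2 = 3.5.
Control values → pooled ranks: 483→3.5, 602→6, 517→5
Rank sum = 3.5 + 6 + 5 = 14.5

14.5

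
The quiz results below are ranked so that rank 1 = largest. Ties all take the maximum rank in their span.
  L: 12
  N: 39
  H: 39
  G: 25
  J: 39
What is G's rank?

Sorted (descending): 39, 39, 39, 25, 12
The 3 values of 39 occupy positions 1–3 → each gets rank 3.
G has value 25 → rank 4.

4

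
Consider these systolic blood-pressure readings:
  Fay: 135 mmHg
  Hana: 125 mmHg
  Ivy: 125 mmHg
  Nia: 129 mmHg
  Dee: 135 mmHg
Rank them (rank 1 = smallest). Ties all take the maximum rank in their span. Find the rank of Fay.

Sorted (ascending): 125, 125, 129, 135, 135
The 2 values of 125 occupy positions 1–2 → each gets rank 2.
The 2 values of 135 occupy positions 4–5 → each gets rank 5.
Fay has value 135 mmHg → rank 5.

5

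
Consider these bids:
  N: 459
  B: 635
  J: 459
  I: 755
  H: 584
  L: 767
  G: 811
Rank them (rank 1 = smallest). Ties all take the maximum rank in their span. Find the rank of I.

5

Sorted (ascending): 459, 459, 584, 635, 755, 767, 811
The 2 values of 459 occupy positions 1–2 → each gets rank 2.
I has value 755 → rank 5.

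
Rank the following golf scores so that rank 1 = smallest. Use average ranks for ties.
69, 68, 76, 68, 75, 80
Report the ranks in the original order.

Sorted (ascending): 68, 68, 69, 75, 76, 80
The 2 values of 68 occupy positions 1–2 → average rank (1+2)/2 = 1.5.

3, 1.5, 5, 1.5, 4, 6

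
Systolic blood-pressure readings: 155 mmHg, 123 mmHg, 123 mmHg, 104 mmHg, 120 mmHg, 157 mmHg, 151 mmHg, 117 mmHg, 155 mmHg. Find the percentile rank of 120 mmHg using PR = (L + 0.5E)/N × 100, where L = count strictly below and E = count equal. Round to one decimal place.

N = 9.
Strictly below 120: 2. Equal to 120: 1.
PR = (2 + 0.5·1)/9 × 100 = 27.8

27.8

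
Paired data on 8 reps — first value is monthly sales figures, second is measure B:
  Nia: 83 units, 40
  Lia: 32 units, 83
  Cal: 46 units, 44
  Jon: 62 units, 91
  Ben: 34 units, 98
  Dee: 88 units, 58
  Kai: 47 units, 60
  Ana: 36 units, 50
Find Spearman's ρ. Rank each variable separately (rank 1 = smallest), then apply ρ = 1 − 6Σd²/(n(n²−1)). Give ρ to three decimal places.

-0.405

Ranks of variable 1: 7, 1, 4, 6, 2, 8, 5, 3
Ranks of variable 2: 1, 6, 2, 7, 8, 4, 5, 3
d = r₁ − r₂: 6, -5, 2, -1, -6, 4, 0, 0
d²: 36, 25, 4, 1, 36, 16, 0, 0; Σd² = 118
ρ = 1 − 6·118/(8·63) = 1 − 708/504 = -0.405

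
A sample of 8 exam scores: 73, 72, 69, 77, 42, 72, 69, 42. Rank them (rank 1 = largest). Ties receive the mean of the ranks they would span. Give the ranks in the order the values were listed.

Sorted (descending): 77, 73, 72, 72, 69, 69, 42, 42
The 2 values of 72 occupy positions 3–4 → average rank (3+4)/2 = 3.5.
The 2 values of 69 occupy positions 5–6 → average rank (5+6)/2 = 5.5.
The 2 values of 42 occupy positions 7–8 → average rank (7+8)/2 = 7.5.

2, 3.5, 5.5, 1, 7.5, 3.5, 5.5, 7.5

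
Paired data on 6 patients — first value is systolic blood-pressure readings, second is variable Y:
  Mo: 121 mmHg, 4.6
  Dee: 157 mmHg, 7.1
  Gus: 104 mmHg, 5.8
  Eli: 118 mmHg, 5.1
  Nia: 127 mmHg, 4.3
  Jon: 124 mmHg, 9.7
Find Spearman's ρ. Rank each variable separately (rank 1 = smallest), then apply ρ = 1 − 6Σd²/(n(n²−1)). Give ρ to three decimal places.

0.086

Ranks of variable 1: 3, 6, 1, 2, 5, 4
Ranks of variable 2: 2, 5, 4, 3, 1, 6
d = r₁ − r₂: 1, 1, -3, -1, 4, -2
d²: 1, 1, 9, 1, 16, 4; Σd² = 32
ρ = 1 − 6·32/(6·35) = 1 − 192/210 = 0.086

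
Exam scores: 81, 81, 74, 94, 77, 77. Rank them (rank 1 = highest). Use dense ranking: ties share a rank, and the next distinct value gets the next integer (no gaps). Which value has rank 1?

Sorted (descending): 94, 81, 81, 77, 77, 74
The 2 values of 81 share dense rank 2.
The 2 values of 77 share dense rank 3.
Remaining distinct values take the next consecutive integers.
Rank 1 → value 94.

94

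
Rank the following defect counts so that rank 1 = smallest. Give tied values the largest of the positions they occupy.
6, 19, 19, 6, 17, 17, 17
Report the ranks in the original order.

2, 7, 7, 2, 5, 5, 5

Sorted (ascending): 6, 6, 17, 17, 17, 19, 19
The 2 values of 6 occupy positions 1–2 → each gets rank 2.
The 3 values of 17 occupy positions 3–5 → each gets rank 5.
The 2 values of 19 occupy positions 6–7 → each gets rank 7.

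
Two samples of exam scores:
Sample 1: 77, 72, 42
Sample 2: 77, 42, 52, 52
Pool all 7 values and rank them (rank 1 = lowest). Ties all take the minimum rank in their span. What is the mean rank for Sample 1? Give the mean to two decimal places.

Sorted (ascending): 42, 42, 52, 52, 72, 77, 77
The 2 values of 42 occupy positions 1–2 → each gets rank 1.
The 2 values of 52 occupy positions 3–4 → each gets rank 3.
The 2 values of 77 occupy positions 6–7 → each gets rank 6.
Sample 1 values → pooled ranks: 77→6, 72→5, 42→1
Mean rank = (6 + 5 + 1) / 3 = 4.00

4.00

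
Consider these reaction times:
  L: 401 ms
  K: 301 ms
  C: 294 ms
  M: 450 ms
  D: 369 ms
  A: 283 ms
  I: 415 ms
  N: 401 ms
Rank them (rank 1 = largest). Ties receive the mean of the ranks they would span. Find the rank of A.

Sorted (descending): 450, 415, 401, 401, 369, 301, 294, 283
The 2 values of 401 occupy positions 3–4 → average rank (3+4)/2 = 3.5.
A has value 283 ms → rank 8.

8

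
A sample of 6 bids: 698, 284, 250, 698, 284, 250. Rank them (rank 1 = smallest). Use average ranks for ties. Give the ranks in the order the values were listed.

5.5, 3.5, 1.5, 5.5, 3.5, 1.5

Sorted (ascending): 250, 250, 284, 284, 698, 698
The 2 values of 250 occupy positions 1–2 → average rank (1+2)/2 = 1.5.
The 2 values of 284 occupy positions 3–4 → average rank (3+4)/2 = 3.5.
The 2 values of 698 occupy positions 5–6 → average rank (5+6)/2 = 5.5.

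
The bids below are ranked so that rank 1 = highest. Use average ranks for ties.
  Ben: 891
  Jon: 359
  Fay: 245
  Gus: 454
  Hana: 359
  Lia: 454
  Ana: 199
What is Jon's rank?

4.5

Sorted (descending): 891, 454, 454, 359, 359, 245, 199
The 2 values of 454 occupy positions 2–3 → average rank (2+3)/2 = 2.5.
The 2 values of 359 occupy positions 4–5 → average rank (4+5)/2 = 4.5.
Jon has value 359 → rank 4.5.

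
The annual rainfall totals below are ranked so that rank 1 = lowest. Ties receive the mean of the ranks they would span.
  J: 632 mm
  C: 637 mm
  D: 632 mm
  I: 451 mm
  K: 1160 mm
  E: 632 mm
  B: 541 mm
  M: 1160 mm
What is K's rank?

Sorted (ascending): 451, 541, 632, 632, 632, 637, 1160, 1160
The 3 values of 632 occupy positions 3–5 → average rank 4.
The 2 values of 1160 occupy positions 7–8 → average rank (7+8)/2 = 7.5.
K has value 1160 mm → rank 7.5.

7.5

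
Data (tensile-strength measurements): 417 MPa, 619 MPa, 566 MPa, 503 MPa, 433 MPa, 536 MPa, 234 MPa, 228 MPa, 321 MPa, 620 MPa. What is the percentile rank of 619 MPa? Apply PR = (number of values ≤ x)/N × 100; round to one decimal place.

N = 10.
Strictly below 619: 8. Equal to 619: 1.
PR = 9/10 × 100 = 90.0

90.0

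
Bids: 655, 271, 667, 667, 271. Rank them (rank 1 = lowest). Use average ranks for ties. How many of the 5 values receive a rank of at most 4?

Sorted (ascending): 271, 271, 655, 667, 667
The 2 values of 271 occupy positions 1–2 → average rank (1+2)/2 = 1.5.
The 2 values of 667 occupy positions 4–5 → average rank (4+5)/2 = 4.5.
Ranks ≤ 4: {1.5, 1.5, 3} → 3 values.

3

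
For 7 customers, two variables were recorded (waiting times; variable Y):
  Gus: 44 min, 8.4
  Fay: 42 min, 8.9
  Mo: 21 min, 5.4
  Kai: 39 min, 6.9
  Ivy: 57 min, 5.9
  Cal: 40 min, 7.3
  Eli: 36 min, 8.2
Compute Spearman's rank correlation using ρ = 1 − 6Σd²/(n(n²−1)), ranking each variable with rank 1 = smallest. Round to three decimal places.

0.321

Ranks of variable 1: 6, 5, 1, 3, 7, 4, 2
Ranks of variable 2: 6, 7, 1, 3, 2, 4, 5
d = r₁ − r₂: 0, -2, 0, 0, 5, 0, -3
d²: 0, 4, 0, 0, 25, 0, 9; Σd² = 38
ρ = 1 − 6·38/(7·48) = 1 − 228/336 = 0.321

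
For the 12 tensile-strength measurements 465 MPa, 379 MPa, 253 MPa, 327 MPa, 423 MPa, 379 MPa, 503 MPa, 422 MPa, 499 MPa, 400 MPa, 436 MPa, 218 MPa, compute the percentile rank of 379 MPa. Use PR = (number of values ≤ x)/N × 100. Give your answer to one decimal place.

N = 12.
Strictly below 379: 3. Equal to 379: 2.
PR = 5/12 × 100 = 41.7

41.7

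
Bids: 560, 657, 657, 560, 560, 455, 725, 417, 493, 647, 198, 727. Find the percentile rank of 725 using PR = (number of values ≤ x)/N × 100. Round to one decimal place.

N = 12.
Strictly below 725: 10. Equal to 725: 1.
PR = 11/12 × 100 = 91.7

91.7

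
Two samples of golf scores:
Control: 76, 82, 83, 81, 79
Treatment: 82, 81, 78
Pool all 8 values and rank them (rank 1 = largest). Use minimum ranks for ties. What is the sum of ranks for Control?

Sorted (descending): 83, 82, 82, 81, 81, 79, 78, 76
The 2 values of 82 occupy positions 2–3 → each gets rank 2.
The 2 values of 81 occupy positions 4–5 → each gets rank 4.
Control values → pooled ranks: 76→8, 82→2, 83→1, 81→4, 79→6
Rank sum = 8 + 2 + 1 + 4 + 6 = 21

21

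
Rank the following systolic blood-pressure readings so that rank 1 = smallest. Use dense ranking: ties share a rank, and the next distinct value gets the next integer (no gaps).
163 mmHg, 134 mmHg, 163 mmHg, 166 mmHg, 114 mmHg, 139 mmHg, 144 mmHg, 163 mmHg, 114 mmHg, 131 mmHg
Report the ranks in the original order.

Sorted (ascending): 114, 114, 131, 134, 139, 144, 163, 163, 163, 166
The 2 values of 114 share dense rank 1.
The 3 values of 163 share dense rank 6.
Remaining distinct values take the next consecutive integers.

6, 3, 6, 7, 1, 4, 5, 6, 1, 2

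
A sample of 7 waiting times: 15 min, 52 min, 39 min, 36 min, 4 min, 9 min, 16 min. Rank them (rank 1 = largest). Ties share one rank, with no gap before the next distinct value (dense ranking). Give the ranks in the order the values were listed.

5, 1, 2, 3, 7, 6, 4

Sorted (descending): 52, 39, 36, 16, 15, 9, 4
No ties — each value takes its position as its rank.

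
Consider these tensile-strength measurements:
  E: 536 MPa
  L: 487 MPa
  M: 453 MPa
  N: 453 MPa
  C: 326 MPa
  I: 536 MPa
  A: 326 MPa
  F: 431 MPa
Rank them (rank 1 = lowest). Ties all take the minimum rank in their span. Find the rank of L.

Sorted (ascending): 326, 326, 431, 453, 453, 487, 536, 536
The 2 values of 326 occupy positions 1–2 → each gets rank 1.
The 2 values of 453 occupy positions 4–5 → each gets rank 4.
The 2 values of 536 occupy positions 7–8 → each gets rank 7.
L has value 487 MPa → rank 6.

6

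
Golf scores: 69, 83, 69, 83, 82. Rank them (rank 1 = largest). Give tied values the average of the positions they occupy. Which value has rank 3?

82

Sorted (descending): 83, 83, 82, 69, 69
The 2 values of 83 occupy positions 1–2 → average rank (1+2)/2 = 1.5.
The 2 values of 69 occupy positions 4–5 → average rank (4+5)/2 = 4.5.
Rank 3 → value 82.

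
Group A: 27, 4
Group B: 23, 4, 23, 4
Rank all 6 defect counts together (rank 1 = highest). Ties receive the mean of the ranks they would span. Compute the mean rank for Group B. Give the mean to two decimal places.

3.75

Sorted (descending): 27, 23, 23, 4, 4, 4
The 2 values of 23 occupy positions 2–3 → average rank (2+3)/2 = 2.5.
The 3 values of 4 occupy positions 4–6 → average rank 5.
Group B values → pooled ranks: 23→2.5, 4→5, 23→2.5, 4→5
Mean rank = (2.5 + 5 + 2.5 + 5) / 4 = 3.75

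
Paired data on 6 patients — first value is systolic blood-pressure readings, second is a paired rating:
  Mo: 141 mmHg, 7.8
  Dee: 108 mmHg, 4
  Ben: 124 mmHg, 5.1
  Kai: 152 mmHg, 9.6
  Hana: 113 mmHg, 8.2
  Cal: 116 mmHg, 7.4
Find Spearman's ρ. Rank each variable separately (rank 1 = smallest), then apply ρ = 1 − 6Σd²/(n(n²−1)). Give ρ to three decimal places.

0.600

Ranks of variable 1: 5, 1, 4, 6, 2, 3
Ranks of variable 2: 4, 1, 2, 6, 5, 3
d = r₁ − r₂: 1, 0, 2, 0, -3, 0
d²: 1, 0, 4, 0, 9, 0; Σd² = 14
ρ = 1 − 6·14/(6·35) = 1 − 84/210 = 0.600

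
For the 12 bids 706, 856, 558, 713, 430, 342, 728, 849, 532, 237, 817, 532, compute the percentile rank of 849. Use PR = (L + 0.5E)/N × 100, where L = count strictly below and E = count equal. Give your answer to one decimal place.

87.5

N = 12.
Strictly below 849: 10. Equal to 849: 1.
PR = (10 + 0.5·1)/12 × 100 = 87.5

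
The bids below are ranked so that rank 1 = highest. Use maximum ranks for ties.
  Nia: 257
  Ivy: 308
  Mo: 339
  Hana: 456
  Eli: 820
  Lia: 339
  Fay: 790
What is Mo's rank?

5

Sorted (descending): 820, 790, 456, 339, 339, 308, 257
The 2 values of 339 occupy positions 4–5 → each gets rank 5.
Mo has value 339 → rank 5.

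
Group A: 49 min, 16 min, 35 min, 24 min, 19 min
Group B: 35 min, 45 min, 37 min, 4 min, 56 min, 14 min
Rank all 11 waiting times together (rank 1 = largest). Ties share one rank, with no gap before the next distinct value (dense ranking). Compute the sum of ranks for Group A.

28

Sorted (descending): 56, 49, 45, 37, 35, 35, 24, 19, 16, 14, 4
The 2 values of 35 share dense rank 5.
Remaining distinct values take the next consecutive integers.
Group A values → pooled ranks: 49→2, 16→8, 35→5, 24→6, 19→7
Rank sum = 2 + 8 + 5 + 6 + 7 = 28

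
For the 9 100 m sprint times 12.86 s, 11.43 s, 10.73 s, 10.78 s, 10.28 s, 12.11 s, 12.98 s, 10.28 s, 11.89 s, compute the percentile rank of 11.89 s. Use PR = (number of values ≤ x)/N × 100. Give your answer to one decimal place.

N = 9.
Strictly below 11.89: 5. Equal to 11.89: 1.
PR = 6/9 × 100 = 66.7

66.7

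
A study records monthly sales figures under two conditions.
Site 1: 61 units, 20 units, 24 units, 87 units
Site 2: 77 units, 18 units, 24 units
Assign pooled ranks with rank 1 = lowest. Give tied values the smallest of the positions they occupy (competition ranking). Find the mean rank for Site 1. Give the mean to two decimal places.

Sorted (ascending): 18, 20, 24, 24, 61, 77, 87
The 2 values of 24 occupy positions 3–4 → each gets rank 3.
Site 1 values → pooled ranks: 61→5, 20→2, 24→3, 87→7
Mean rank = (5 + 2 + 3 + 7) / 4 = 4.25

4.25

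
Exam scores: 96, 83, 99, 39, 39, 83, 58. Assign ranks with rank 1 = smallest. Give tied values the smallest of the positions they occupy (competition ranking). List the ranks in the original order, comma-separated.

Sorted (ascending): 39, 39, 58, 83, 83, 96, 99
The 2 values of 39 occupy positions 1–2 → each gets rank 1.
The 2 values of 83 occupy positions 4–5 → each gets rank 4.

6, 4, 7, 1, 1, 4, 3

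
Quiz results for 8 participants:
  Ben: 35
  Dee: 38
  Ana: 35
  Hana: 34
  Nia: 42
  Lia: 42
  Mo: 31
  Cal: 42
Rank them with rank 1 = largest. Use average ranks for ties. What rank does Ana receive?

5.5

Sorted (descending): 42, 42, 42, 38, 35, 35, 34, 31
The 3 values of 42 occupy positions 1–3 → average rank 2.
The 2 values of 35 occupy positions 5–6 → average rank (5+6)/2 = 5.5.
Ana has value 35 → rank 5.5.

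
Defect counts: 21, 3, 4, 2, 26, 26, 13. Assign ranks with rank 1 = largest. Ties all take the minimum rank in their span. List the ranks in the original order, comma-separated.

Sorted (descending): 26, 26, 21, 13, 4, 3, 2
The 2 values of 26 occupy positions 1–2 → each gets rank 1.

3, 6, 5, 7, 1, 1, 4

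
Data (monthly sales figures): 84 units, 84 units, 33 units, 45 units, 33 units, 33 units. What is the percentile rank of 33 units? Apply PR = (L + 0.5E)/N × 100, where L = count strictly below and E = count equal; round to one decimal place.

N = 6.
Strictly below 33: 0. Equal to 33: 3.
PR = (0 + 0.5·3)/6 × 100 = 25.0

25.0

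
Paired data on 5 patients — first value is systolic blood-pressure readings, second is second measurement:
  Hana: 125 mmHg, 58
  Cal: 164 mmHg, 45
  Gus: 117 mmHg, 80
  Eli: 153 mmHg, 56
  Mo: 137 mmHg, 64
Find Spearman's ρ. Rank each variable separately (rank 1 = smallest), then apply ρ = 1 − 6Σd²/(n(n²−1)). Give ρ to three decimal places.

-0.900

Ranks of variable 1: 2, 5, 1, 4, 3
Ranks of variable 2: 3, 1, 5, 2, 4
d = r₁ − r₂: -1, 4, -4, 2, -1
d²: 1, 16, 16, 4, 1; Σd² = 38
ρ = 1 − 6·38/(5·24) = 1 − 228/120 = -0.900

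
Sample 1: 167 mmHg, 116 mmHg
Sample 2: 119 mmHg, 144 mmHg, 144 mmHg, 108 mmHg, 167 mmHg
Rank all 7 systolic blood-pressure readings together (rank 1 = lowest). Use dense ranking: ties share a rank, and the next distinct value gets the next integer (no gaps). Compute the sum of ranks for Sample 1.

Sorted (ascending): 108, 116, 119, 144, 144, 167, 167
The 2 values of 144 share dense rank 4.
The 2 values of 167 share dense rank 5.
Remaining distinct values take the next consecutive integers.
Sample 1 values → pooled ranks: 167→5, 116→2
Rank sum = 5 + 2 = 7

7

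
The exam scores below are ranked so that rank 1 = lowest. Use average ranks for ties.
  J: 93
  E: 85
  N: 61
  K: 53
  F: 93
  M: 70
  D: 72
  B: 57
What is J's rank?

Sorted (ascending): 53, 57, 61, 70, 72, 85, 93, 93
The 2 values of 93 occupy positions 7–8 → average rank (7+8)/2 = 7.5.
J has value 93 → rank 7.5.

7.5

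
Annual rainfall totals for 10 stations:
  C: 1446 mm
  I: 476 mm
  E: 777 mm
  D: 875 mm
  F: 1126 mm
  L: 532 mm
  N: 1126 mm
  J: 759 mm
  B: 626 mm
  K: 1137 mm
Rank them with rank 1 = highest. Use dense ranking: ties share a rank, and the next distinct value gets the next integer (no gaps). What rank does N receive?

Sorted (descending): 1446, 1137, 1126, 1126, 875, 777, 759, 626, 532, 476
The 2 values of 1126 share dense rank 3.
Remaining distinct values take the next consecutive integers.
N has value 1126 mm → rank 3.

3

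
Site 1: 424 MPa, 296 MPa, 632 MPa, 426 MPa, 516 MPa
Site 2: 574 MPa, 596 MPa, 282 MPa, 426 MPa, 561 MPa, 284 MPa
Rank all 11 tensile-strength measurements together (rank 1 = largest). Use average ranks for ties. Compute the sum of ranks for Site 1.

29.5

Sorted (descending): 632, 596, 574, 561, 516, 426, 426, 424, 296, 284, 282
The 2 values of 426 occupy positions 6–7 → average rank (6+7)/2 = 6.5.
Site 1 values → pooled ranks: 424→8, 296→9, 632→1, 426→6.5, 516→5
Rank sum = 8 + 9 + 1 + 6.5 + 5 = 29.5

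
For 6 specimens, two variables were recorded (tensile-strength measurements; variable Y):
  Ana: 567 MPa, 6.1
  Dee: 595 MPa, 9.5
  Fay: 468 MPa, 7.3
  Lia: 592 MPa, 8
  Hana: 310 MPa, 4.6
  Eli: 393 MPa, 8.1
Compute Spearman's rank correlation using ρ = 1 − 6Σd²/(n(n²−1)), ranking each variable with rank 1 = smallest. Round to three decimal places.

0.600

Ranks of variable 1: 4, 6, 3, 5, 1, 2
Ranks of variable 2: 2, 6, 3, 4, 1, 5
d = r₁ − r₂: 2, 0, 0, 1, 0, -3
d²: 4, 0, 0, 1, 0, 9; Σd² = 14
ρ = 1 − 6·14/(6·35) = 1 − 84/210 = 0.600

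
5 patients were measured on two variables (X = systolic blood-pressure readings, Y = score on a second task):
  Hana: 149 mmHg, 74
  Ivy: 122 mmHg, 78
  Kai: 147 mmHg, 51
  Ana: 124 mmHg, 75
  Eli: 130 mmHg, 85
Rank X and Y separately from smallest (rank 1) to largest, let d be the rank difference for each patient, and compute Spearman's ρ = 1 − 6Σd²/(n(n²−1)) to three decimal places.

-0.600

Ranks of variable 1: 5, 1, 4, 2, 3
Ranks of variable 2: 2, 4, 1, 3, 5
d = r₁ − r₂: 3, -3, 3, -1, -2
d²: 9, 9, 9, 1, 4; Σd² = 32
ρ = 1 − 6·32/(5·24) = 1 − 192/120 = -0.600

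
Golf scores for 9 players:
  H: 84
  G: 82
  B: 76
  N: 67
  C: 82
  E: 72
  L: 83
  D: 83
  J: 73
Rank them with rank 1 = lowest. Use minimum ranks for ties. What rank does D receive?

7

Sorted (ascending): 67, 72, 73, 76, 82, 82, 83, 83, 84
The 2 values of 82 occupy positions 5–6 → each gets rank 5.
The 2 values of 83 occupy positions 7–8 → each gets rank 7.
D has value 83 → rank 7.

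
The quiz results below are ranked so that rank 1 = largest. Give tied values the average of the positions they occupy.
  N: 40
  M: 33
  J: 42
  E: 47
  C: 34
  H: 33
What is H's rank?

5.5

Sorted (descending): 47, 42, 40, 34, 33, 33
The 2 values of 33 occupy positions 5–6 → average rank (5+6)/2 = 5.5.
H has value 33 → rank 5.5.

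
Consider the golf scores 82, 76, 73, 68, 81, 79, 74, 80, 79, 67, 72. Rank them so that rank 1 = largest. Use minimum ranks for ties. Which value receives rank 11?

Sorted (descending): 82, 81, 80, 79, 79, 76, 74, 73, 72, 68, 67
The 2 values of 79 occupy positions 4–5 → each gets rank 4.
Rank 11 → value 67.

67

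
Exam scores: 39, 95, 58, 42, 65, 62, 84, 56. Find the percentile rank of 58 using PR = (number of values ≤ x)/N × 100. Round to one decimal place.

50.0

N = 8.
Strictly below 58: 3. Equal to 58: 1.
PR = 4/8 × 100 = 50.0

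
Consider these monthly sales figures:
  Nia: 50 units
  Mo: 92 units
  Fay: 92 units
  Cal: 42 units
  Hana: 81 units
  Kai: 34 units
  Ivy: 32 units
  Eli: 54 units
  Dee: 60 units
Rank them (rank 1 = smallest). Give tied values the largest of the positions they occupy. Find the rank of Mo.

Sorted (ascending): 32, 34, 42, 50, 54, 60, 81, 92, 92
The 2 values of 92 occupy positions 8–9 → each gets rank 9.
Mo has value 92 units → rank 9.

9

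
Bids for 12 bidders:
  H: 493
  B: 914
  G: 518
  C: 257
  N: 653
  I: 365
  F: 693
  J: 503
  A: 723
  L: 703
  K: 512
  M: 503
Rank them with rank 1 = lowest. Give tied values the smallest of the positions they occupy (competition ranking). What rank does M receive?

4

Sorted (ascending): 257, 365, 493, 503, 503, 512, 518, 653, 693, 703, 723, 914
The 2 values of 503 occupy positions 4–5 → each gets rank 4.
M has value 503 → rank 4.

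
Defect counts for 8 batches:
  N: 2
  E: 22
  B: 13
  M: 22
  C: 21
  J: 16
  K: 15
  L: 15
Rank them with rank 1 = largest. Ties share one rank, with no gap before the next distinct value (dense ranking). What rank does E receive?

1

Sorted (descending): 22, 22, 21, 16, 15, 15, 13, 2
The 2 values of 22 share dense rank 1.
The 2 values of 15 share dense rank 4.
Remaining distinct values take the next consecutive integers.
E has value 22 → rank 1.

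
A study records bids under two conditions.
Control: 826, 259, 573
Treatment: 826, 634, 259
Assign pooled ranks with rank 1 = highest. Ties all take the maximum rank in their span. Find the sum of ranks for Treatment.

11

Sorted (descending): 826, 826, 634, 573, 259, 259
The 2 values of 826 occupy positions 1–2 → each gets rank 2.
The 2 values of 259 occupy positions 5–6 → each gets rank 6.
Treatment values → pooled ranks: 826→2, 634→3, 259→6
Rank sum = 2 + 3 + 6 = 11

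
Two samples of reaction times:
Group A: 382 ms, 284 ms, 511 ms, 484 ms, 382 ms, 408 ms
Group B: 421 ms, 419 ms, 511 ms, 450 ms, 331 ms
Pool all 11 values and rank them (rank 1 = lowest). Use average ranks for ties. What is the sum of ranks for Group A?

32.5

Sorted (ascending): 284, 331, 382, 382, 408, 419, 421, 450, 484, 511, 511
The 2 values of 382 occupy positions 3–4 → average rank (3+4)/2 = 3.5.
The 2 values of 511 occupy positions 10–11 → average rank (10+11)/2 = 10.5.
Group A values → pooled ranks: 382→3.5, 284→1, 511→10.5, 484→9, 382→3.5, 408→5
Rank sum = 3.5 + 1 + 10.5 + 9 + 3.5 + 5 = 32.5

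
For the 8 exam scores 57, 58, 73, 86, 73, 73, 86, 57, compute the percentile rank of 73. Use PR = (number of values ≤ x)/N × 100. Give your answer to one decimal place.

N = 8.
Strictly below 73: 3. Equal to 73: 3.
PR = 6/8 × 100 = 75.0

75.0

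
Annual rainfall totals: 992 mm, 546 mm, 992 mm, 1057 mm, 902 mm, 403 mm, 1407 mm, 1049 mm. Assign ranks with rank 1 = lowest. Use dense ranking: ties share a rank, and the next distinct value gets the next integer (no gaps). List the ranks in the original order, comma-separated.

4, 2, 4, 6, 3, 1, 7, 5

Sorted (ascending): 403, 546, 902, 992, 992, 1049, 1057, 1407
The 2 values of 992 share dense rank 4.
Remaining distinct values take the next consecutive integers.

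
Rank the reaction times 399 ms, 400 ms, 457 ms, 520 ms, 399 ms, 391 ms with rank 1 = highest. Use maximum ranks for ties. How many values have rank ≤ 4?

3

Sorted (descending): 520, 457, 400, 399, 399, 391
The 2 values of 399 occupy positions 4–5 → each gets rank 5.
Ranks ≤ 4: {1, 2, 3} → 3 values.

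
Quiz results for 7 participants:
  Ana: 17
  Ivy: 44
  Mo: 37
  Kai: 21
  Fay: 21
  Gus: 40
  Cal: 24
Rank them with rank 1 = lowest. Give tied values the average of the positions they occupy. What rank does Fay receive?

2.5

Sorted (ascending): 17, 21, 21, 24, 37, 40, 44
The 2 values of 21 occupy positions 2–3 → average rank (2+3)/2 = 2.5.
Fay has value 21 → rank 2.5.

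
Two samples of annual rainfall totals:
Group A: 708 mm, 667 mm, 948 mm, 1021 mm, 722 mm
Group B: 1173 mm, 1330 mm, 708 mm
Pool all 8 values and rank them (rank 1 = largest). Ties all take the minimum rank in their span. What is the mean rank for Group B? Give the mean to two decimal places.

3.00

Sorted (descending): 1330, 1173, 1021, 948, 722, 708, 708, 667
The 2 values of 708 occupy positions 6–7 → each gets rank 6.
Group B values → pooled ranks: 1173→2, 1330→1, 708→6
Mean rank = (2 + 1 + 6) / 3 = 3.00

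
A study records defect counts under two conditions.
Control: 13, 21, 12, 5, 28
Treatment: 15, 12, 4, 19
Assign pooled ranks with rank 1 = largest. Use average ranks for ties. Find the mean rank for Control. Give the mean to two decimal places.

4.50

Sorted (descending): 28, 21, 19, 15, 13, 12, 12, 5, 4
The 2 values of 12 occupy positions 6–7 → average rank (6+7)/2 = 6.5.
Control values → pooled ranks: 13→5, 21→2, 12→6.5, 5→8, 28→1
Mean rank = (5 + 2 + 6.5 + 8 + 1) / 5 = 4.50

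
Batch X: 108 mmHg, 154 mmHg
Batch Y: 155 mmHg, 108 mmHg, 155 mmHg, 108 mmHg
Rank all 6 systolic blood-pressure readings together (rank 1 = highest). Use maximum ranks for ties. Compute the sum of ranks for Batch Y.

Sorted (descending): 155, 155, 154, 108, 108, 108
The 2 values of 155 occupy positions 1–2 → each gets rank 2.
The 3 values of 108 occupy positions 4–6 → each gets rank 6.
Batch Y values → pooled ranks: 155→2, 108→6, 155→2, 108→6
Rank sum = 2 + 6 + 2 + 6 = 16

16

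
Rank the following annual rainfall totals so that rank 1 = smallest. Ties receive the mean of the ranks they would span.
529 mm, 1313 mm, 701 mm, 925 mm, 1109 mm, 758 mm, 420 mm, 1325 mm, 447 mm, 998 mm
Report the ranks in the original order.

3, 9, 4, 6, 8, 5, 1, 10, 2, 7

Sorted (ascending): 420, 447, 529, 701, 758, 925, 998, 1109, 1313, 1325
No ties — each value takes its position as its rank.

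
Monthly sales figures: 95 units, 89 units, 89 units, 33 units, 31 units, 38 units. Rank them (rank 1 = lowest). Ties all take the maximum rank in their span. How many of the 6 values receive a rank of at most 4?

Sorted (ascending): 31, 33, 38, 89, 89, 95
The 2 values of 89 occupy positions 4–5 → each gets rank 5.
Ranks ≤ 4: {1, 2, 3} → 3 values.

3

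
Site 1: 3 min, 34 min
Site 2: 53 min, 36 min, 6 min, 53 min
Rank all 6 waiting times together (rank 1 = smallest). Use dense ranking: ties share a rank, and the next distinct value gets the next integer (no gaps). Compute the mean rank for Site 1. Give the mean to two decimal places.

2.00

Sorted (ascending): 3, 6, 34, 36, 53, 53
The 2 values of 53 share dense rank 5.
Remaining distinct values take the next consecutive integers.
Site 1 values → pooled ranks: 3→1, 34→3
Mean rank = (1 + 3) / 2 = 2.00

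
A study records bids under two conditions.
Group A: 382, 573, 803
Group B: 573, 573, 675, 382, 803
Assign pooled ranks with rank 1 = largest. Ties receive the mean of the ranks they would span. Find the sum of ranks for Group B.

Sorted (descending): 803, 803, 675, 573, 573, 573, 382, 382
The 2 values of 803 occupy positions 1–2 → average rank (1+2)/2 = 1.5.
The 3 values of 573 occupy positions 4–6 → average rank 5.
The 2 values of 382 occupy positions 7–8 → average rank (7+8)/2 = 7.5.
Group B values → pooled ranks: 573→5, 573→5, 675→3, 382→7.5, 803→1.5
Rank sum = 5 + 5 + 3 + 7.5 + 1.5 = 22

22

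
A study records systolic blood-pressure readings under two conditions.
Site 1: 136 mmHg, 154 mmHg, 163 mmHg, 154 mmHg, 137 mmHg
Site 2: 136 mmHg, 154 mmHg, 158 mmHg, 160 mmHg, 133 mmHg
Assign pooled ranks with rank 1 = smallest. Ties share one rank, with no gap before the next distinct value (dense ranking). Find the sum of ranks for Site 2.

Sorted (ascending): 133, 136, 136, 137, 154, 154, 154, 158, 160, 163
The 2 values of 136 share dense rank 2.
The 3 values of 154 share dense rank 4.
Remaining distinct values take the next consecutive integers.
Site 2 values → pooled ranks: 136→2, 154→4, 158→5, 160→6, 133→1
Rank sum = 2 + 4 + 5 + 6 + 1 = 18

18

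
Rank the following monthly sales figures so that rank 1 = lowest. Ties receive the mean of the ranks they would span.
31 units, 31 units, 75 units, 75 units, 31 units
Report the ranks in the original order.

2, 2, 4.5, 4.5, 2

Sorted (ascending): 31, 31, 31, 75, 75
The 3 values of 31 occupy positions 1–3 → average rank 2.
The 2 values of 75 occupy positions 4–5 → average rank (4+5)/2 = 4.5.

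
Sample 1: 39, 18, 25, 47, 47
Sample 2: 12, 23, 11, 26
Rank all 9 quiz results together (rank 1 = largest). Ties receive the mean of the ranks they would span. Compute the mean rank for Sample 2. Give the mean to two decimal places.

Sorted (descending): 47, 47, 39, 26, 25, 23, 18, 12, 11
The 2 values of 47 occupy positions 1–2 → average rank (1+2)/2 = 1.5.
Sample 2 values → pooled ranks: 12→8, 23→6, 11→9, 26→4
Mean rank = (8 + 6 + 9 + 4) / 4 = 6.75

6.75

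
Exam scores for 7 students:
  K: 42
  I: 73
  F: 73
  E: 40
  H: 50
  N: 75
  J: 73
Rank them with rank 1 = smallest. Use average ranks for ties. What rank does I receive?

Sorted (ascending): 40, 42, 50, 73, 73, 73, 75
The 3 values of 73 occupy positions 4–6 → average rank 5.
I has value 73 → rank 5.

5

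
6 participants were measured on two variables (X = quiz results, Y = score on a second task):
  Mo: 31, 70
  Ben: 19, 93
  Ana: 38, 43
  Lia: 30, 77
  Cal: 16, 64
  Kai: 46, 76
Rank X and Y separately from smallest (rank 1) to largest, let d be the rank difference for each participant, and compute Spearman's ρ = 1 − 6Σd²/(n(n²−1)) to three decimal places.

Ranks of variable 1: 4, 2, 5, 3, 1, 6
Ranks of variable 2: 3, 6, 1, 5, 2, 4
d = r₁ − r₂: 1, -4, 4, -2, -1, 2
d²: 1, 16, 16, 4, 1, 4; Σd² = 42
ρ = 1 − 6·42/(6·35) = 1 − 252/210 = -0.200

-0.200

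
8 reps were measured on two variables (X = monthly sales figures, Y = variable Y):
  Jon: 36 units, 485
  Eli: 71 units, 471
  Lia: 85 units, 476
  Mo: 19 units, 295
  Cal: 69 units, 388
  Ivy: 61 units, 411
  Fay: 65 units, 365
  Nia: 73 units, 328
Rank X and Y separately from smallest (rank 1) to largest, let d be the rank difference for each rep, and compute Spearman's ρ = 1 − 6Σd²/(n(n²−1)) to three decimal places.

Ranks of variable 1: 2, 6, 8, 1, 5, 3, 4, 7
Ranks of variable 2: 8, 6, 7, 1, 4, 5, 3, 2
d = r₁ − r₂: -6, 0, 1, 0, 1, -2, 1, 5
d²: 36, 0, 1, 0, 1, 4, 1, 25; Σd² = 68
ρ = 1 − 6·68/(8·63) = 1 − 408/504 = 0.190

0.190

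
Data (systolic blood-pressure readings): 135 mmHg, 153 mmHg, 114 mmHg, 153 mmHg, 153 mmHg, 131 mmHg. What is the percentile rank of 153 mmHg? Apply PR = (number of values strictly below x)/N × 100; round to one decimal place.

N = 6.
Strictly below 153: 3. Equal to 153: 3.
PR = 3/6 × 100 = 50.0

50.0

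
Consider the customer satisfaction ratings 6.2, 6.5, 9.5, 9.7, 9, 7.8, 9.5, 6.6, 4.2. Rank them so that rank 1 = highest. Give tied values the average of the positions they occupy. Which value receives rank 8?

Sorted (descending): 9.7, 9.5, 9.5, 9, 7.8, 6.6, 6.5, 6.2, 4.2
The 2 values of 9.5 occupy positions 2–3 → average rank (2+3)/2 = 2.5.
Rank 8 → value 6.2.

6.2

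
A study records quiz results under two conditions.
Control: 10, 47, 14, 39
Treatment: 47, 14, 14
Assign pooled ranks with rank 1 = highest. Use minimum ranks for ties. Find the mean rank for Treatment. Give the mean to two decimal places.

Sorted (descending): 47, 47, 39, 14, 14, 14, 10
The 2 values of 47 occupy positions 1–2 → each gets rank 1.
The 3 values of 14 occupy positions 4–6 → each gets rank 4.
Treatment values → pooled ranks: 47→1, 14→4, 14→4
Mean rank = (1 + 4 + 4) / 3 = 3.00

3.00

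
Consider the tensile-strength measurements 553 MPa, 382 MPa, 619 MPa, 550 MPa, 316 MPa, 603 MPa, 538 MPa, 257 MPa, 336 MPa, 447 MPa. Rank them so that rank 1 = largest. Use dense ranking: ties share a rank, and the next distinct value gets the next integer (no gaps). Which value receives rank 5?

538

Sorted (descending): 619, 603, 553, 550, 538, 447, 382, 336, 316, 257
No ties — each value takes its position as its rank.
Rank 5 → value 538.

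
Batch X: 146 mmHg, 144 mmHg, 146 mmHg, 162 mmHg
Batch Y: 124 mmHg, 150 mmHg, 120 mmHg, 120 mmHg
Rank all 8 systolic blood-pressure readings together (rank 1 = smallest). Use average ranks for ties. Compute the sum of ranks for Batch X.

23

Sorted (ascending): 120, 120, 124, 144, 146, 146, 150, 162
The 2 values of 120 occupy positions 1–2 → average rank (1+2)/2 = 1.5.
The 2 values of 146 occupy positions 5–6 → average rank (5+6)/2 = 5.5.
Batch X values → pooled ranks: 146→5.5, 144→4, 146→5.5, 162→8
Rank sum = 5.5 + 4 + 5.5 + 8 = 23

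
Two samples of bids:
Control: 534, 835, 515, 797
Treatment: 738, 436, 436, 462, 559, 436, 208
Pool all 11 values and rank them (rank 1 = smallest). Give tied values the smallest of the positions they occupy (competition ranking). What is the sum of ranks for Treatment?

29

Sorted (ascending): 208, 436, 436, 436, 462, 515, 534, 559, 738, 797, 835
The 3 values of 436 occupy positions 2–4 → each gets rank 2.
Treatment values → pooled ranks: 738→9, 436→2, 436→2, 462→5, 559→8, 436→2, 208→1
Rank sum = 9 + 2 + 2 + 5 + 8 + 2 + 1 = 29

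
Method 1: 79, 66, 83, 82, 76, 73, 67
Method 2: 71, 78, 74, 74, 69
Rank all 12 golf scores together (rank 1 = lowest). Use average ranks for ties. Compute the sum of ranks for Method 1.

Sorted (ascending): 66, 67, 69, 71, 73, 74, 74, 76, 78, 79, 82, 83
The 2 values of 74 occupy positions 6–7 → average rank (6+7)/2 = 6.5.
Method 1 values → pooled ranks: 79→10, 66→1, 83→12, 82→11, 76→8, 73→5, 67→2
Rank sum = 10 + 1 + 12 + 11 + 8 + 5 + 2 = 49

49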